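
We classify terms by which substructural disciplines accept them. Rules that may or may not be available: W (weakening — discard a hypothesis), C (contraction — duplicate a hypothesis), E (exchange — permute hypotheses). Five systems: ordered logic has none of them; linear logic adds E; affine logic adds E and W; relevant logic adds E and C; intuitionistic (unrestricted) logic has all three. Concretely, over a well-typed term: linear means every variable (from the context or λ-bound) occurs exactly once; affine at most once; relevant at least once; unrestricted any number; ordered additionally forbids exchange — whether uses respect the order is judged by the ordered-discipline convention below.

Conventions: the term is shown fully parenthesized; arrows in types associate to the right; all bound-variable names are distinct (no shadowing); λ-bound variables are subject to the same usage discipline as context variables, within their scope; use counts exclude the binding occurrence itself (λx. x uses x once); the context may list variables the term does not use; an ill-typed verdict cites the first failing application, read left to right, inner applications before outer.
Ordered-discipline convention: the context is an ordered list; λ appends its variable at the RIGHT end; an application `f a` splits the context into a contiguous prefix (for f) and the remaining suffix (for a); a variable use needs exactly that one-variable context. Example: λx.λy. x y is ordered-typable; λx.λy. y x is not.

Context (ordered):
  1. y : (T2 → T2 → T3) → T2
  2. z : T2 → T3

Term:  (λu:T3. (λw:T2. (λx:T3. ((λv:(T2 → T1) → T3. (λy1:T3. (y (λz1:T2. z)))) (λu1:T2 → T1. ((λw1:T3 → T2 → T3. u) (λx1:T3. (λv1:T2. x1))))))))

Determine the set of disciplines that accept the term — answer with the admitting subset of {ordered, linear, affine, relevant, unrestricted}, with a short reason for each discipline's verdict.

admitted in: affine, unrestricted
usage: y: 1×, z: 1×, u (bound): 1×, w (bound): 0×, x (bound): 0×, v (bound): 0×, y1 (bound): 0×, z1 (bound): 0×, u1 (bound): 0×, w1 (bound): 0×, x1 (bound): 1×, v1 (bound): 0×
uses in reading order: y, z, u, x1
typing: well-typed — term : T3 → T2 → T3 → T3 → T2
ordered: ✗, w, x, v, y1, z1, u1, w1, v1 left unused
linear: ✗, w, x, v, y1, z1, u1, w1, v1 left unused
affine: ✓, none of y, z, u, w, x, v, y1, z1, u1, w1, x1, v1 used more than once
relevant: ✗, w, x, v, y1, z1, u1, w1, v1 left unused
unrestricted: ✓, typability at T3 → T2 → T3 → T3 → T2 is all that's needed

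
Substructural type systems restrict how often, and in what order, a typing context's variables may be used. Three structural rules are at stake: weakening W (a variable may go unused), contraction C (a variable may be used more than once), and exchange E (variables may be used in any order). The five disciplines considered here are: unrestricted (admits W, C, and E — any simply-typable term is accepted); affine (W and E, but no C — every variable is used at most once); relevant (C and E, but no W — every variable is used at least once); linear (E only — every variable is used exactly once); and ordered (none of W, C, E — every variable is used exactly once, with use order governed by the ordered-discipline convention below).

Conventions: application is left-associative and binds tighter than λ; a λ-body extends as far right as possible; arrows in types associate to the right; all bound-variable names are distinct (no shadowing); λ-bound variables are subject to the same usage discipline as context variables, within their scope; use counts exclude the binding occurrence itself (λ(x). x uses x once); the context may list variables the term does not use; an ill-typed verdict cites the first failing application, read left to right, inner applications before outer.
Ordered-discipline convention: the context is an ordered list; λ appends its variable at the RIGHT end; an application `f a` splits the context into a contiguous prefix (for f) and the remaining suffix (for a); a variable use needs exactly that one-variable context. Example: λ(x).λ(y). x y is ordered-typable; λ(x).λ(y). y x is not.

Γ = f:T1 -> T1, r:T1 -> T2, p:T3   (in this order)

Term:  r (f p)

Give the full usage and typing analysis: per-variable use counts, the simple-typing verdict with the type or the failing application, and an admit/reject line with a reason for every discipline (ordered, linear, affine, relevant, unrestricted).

counts: f=1, r=1, p=1
left-to-right use order: r, f, p
typing: ill-typed: an argument T3 mismatches the expected T1
ordered ✗ (the type mismatch rejects it)
linear ✗ (not simply typable)
affine ✗ (fails simple typing)
relevant ✗ (a type mismatch blocks all five)
unrestricted ✗ (the type mismatch rejects it)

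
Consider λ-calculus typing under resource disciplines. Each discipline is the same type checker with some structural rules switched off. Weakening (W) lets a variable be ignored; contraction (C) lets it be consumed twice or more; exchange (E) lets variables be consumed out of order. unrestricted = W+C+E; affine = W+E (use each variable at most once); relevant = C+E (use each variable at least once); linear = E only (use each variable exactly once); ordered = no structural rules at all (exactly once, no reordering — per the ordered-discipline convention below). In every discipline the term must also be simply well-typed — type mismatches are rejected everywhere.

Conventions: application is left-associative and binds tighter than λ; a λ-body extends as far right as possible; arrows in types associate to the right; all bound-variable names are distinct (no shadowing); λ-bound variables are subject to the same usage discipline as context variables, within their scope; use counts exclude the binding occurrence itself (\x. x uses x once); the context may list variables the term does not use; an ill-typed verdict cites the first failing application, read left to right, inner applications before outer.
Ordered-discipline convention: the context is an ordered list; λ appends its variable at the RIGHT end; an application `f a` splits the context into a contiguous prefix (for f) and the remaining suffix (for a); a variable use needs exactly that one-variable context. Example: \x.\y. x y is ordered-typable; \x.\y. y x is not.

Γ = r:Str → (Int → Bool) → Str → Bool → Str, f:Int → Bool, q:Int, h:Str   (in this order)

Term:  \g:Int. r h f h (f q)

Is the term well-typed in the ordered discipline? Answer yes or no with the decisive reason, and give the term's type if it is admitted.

no — f ×2, h ×2 used more than once (contraction); unused: g — weakening required
counts: r ×1, f ×2, q ×1, h ×2, g (bound) ×0
left-to-right use order: r, h, f, h, f, q
typing: well-typed at Int → Str
summary: ordered ✗ · linear ✗ · affine ✗ · relevant ✗ · unrestricted ✓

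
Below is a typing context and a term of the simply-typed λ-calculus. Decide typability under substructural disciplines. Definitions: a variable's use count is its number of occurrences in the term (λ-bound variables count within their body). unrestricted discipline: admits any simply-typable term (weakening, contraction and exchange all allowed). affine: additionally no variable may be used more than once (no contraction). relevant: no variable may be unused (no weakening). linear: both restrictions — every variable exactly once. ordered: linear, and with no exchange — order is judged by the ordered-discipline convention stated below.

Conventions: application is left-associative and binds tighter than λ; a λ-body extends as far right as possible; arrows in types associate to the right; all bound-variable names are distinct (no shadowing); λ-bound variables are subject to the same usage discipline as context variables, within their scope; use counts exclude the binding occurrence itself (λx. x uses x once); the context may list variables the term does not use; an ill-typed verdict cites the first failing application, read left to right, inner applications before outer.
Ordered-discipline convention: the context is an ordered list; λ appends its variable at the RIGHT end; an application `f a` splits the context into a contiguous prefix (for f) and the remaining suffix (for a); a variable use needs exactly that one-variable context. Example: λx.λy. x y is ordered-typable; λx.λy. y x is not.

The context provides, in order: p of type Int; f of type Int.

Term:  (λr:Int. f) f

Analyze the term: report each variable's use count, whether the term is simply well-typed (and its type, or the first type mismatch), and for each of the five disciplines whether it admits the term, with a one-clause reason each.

counts: p: 0, f: 2, r (bound): 0
use order (left to right): f, f
typing: well-typed at Int
ordered: ✗ — needs contraction — f ×2; p, r never used (weakening)
linear: ✗ — needs contraction — f ×2; p, r never used (weakening)
affine: ✗ — needs contraction — f ×2
relevant: ✗ — p, r never used (weakening)
unrestricted: ✓ — type-checks (Int) and nothing is barred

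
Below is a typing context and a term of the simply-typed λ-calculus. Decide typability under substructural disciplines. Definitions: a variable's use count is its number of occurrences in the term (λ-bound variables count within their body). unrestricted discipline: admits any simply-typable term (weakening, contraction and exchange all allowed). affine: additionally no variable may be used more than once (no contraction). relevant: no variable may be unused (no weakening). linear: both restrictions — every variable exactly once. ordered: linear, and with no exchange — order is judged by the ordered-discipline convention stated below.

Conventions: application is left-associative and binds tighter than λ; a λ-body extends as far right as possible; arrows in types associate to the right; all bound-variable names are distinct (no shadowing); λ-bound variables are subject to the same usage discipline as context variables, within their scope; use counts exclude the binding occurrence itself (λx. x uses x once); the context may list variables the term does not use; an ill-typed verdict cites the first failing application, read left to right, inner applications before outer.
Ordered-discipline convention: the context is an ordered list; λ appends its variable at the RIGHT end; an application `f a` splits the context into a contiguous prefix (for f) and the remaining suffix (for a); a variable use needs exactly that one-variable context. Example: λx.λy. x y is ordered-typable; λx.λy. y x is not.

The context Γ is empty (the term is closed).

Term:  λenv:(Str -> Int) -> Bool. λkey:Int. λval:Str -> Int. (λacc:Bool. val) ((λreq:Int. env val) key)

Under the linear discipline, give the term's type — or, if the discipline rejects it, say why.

not well-typed under linear — needs contraction — val ×2; needs weakening: acc, req unused
use counts: env [bound] ×1, key [bound] ×1, val [bound] ×2, acc [bound] ×0, req [bound] ×0
order of uses: val, env, val, key
typing: well-typed — term : ((Str -> Int) -> Bool) -> Int -> (Str -> Int) -> Str -> Int
across the five disciplines: ordered ✗ · linear ✗ · affine ✗ · relevant ✗ · unrestricted ✓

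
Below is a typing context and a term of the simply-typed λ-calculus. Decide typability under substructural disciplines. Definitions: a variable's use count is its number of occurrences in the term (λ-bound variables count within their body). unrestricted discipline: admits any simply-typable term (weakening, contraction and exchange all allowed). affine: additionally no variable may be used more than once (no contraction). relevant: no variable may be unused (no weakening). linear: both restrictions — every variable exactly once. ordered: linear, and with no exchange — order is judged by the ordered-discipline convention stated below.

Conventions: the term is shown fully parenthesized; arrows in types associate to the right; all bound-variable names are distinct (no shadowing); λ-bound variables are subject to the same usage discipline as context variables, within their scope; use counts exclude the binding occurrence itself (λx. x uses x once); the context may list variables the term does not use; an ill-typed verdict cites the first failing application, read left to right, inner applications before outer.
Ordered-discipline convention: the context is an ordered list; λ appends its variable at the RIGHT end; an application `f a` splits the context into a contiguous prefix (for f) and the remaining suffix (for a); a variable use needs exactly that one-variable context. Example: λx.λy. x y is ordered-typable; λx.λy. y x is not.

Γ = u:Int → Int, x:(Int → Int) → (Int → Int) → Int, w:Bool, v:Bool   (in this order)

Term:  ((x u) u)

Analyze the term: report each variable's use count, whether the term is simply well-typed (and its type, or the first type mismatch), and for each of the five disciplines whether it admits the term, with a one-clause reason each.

usage: u ×2; x ×1; w ×0; v ×0
order of uses: x, u, u
typing: the term checks, with type Int
ordered: ✗, u ×2 used more than once (contraction); w, v left unused
linear: ✗, u ×2 used more than once (contraction); w, v left unused
affine: ✗, u ×2 used more than once (contraction)
relevant: ✗, w, v left unused
unrestricted: ✓, well-typed at Int; no restrictions here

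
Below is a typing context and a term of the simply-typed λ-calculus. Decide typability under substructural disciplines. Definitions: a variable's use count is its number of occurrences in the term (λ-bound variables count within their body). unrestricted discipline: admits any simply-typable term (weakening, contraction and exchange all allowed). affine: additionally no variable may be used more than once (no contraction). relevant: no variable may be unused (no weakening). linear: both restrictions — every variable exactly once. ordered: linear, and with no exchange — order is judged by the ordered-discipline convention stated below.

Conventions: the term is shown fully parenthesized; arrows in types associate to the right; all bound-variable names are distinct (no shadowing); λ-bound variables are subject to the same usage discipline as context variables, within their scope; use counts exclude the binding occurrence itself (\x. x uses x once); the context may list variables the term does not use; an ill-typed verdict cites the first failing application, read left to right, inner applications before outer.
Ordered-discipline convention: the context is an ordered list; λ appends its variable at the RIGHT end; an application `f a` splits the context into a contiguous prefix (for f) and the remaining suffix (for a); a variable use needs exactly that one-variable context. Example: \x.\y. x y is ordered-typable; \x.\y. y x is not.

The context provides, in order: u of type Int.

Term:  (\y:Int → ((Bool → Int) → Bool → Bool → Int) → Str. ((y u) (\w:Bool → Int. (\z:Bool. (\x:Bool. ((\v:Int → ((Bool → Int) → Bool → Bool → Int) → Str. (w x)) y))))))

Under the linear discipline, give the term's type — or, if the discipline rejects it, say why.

not well-typed under linear — uses contraction: y ×2; unused: z, v — weakening required
usage: u: 1×; y (λ-bound): 2×; w (λ-bound): 1×; z (λ-bound): 0×; x (λ-bound): 1×; v (λ-bound): 0×
uses in reading order: y, u, w, x, y
typing: the term checks, with type (Int → ((Bool → Int) → Bool → Bool → Int) → Str) → Str
across the five disciplines: ordered ✗ · linear ✗ · affine ✗ · relevant ✗ · unrestricted ✓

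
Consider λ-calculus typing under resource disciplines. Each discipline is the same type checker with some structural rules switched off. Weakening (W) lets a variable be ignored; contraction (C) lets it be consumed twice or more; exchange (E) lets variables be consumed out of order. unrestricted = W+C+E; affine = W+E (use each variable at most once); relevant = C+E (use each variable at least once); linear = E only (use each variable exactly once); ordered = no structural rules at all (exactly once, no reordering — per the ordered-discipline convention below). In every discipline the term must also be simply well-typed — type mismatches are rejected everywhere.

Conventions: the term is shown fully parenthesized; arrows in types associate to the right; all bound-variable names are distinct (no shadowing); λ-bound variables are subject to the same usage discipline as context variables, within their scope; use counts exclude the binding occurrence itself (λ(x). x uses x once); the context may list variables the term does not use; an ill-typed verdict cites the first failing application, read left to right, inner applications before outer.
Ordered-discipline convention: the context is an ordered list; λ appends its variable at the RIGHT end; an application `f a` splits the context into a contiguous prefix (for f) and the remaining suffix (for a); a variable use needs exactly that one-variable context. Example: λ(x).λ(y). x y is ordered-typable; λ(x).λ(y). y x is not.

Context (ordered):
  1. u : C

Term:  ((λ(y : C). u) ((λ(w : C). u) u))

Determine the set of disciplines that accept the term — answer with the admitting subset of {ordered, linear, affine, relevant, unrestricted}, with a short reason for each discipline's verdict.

admitted by: unrestricted
usage: u: 3×; y (λ-bound): 0×; w (λ-bound): 0×
order of uses: u, u, u
typing: well-typed at C
ordered: ✗, u ×3 used more than once (contraction); y, w never used (weakening)
linear: ✗, u ×3 used more than once (contraction); y, w never used (weakening)
affine: ✗, u ×3 used more than once (contraction)
relevant: ✗, y, w never used (weakening)
unrestricted: ✓, well-typed at C; no restrictions here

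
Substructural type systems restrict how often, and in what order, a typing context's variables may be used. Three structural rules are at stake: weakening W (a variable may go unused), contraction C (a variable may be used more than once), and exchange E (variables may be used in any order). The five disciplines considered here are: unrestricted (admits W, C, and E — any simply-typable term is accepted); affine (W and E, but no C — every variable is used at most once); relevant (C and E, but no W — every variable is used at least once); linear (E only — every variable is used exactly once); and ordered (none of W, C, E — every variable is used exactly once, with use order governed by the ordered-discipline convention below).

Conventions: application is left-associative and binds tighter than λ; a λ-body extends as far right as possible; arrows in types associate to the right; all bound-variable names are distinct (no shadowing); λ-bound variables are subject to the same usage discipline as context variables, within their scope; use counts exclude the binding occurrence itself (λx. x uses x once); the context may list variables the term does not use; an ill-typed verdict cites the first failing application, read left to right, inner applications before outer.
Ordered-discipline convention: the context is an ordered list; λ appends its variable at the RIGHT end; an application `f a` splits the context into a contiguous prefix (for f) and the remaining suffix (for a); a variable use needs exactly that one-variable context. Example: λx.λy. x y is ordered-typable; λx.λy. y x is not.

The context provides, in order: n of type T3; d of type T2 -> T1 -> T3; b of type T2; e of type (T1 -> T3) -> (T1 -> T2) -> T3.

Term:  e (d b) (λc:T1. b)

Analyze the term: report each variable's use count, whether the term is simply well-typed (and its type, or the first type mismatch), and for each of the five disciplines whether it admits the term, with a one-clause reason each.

counts: n: 0; d: 1; b: 2; e: 1; c (λ-bound): 0
order of uses: e, d, b, b
typing: the term checks, with type T3
ordered ✗ (uses contraction: b ×2; unused: n, c — weakening required)
linear ✗ (uses contraction: b ×2; unused: n, c — weakening required)
affine ✗ (uses contraction: b ×2)
relevant ✗ (unused: n, c — weakening required)
unrestricted ✓ (type-checks (T3) and nothing is barred)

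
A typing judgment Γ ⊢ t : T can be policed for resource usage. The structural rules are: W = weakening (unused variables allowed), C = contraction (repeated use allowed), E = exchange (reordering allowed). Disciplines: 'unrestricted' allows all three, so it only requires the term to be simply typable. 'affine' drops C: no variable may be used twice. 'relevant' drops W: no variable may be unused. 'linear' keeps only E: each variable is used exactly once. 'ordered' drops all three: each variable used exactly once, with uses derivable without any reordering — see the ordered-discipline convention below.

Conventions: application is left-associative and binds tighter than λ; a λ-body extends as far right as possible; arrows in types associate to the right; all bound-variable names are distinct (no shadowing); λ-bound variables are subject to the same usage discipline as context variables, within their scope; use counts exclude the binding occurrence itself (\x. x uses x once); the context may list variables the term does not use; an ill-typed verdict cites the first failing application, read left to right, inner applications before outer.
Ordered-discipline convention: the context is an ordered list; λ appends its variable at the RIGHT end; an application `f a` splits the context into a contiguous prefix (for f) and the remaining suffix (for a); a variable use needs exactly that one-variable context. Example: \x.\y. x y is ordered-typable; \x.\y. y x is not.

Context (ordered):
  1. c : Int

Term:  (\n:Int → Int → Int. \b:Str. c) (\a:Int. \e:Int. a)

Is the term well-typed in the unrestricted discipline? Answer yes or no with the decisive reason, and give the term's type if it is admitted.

yes — type-checks (Str → Int) and nothing is barred; term : Str → Int
variable uses: c: 1; n [bound]: 0; b [bound]: 0; a [bound]: 1; e [bound]: 0
uses in reading order: c, a
typing: the term checks, with type Str → Int
per-discipline verdicts: ordered ✗, linear ✗, affine ✓, relevant ✗, unrestricted ✓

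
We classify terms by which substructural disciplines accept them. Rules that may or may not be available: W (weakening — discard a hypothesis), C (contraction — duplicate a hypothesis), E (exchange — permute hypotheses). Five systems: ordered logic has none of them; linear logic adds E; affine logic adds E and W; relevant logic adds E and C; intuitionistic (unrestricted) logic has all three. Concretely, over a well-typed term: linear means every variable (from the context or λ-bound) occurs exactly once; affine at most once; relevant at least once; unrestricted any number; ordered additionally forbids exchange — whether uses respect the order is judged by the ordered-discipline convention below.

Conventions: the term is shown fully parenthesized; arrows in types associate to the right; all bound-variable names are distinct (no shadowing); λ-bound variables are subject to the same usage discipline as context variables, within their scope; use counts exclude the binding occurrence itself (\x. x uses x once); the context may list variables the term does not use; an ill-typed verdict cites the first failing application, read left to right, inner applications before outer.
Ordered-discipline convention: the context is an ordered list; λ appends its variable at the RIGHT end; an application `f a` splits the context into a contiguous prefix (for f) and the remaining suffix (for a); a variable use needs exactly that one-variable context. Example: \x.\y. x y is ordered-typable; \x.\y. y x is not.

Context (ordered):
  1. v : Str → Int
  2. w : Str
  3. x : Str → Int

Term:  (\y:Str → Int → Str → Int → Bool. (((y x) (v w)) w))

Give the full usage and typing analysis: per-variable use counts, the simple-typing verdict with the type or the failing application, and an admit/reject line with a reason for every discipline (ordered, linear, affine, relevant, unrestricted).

variable uses: v: 1×; w: 2×; x: 1×; y [bound]: 1×
left-to-right use order: y, x, v, w, w
typing: ill-typed: an argument Str → Int mismatches the expected Str
ordered ✗ (the type mismatch rejects it)
linear ✗ (not simply typable)
affine ✗ (fails simple typing)
relevant ✗ (a type mismatch blocks all five)
unrestricted ✗ (the type mismatch rejects it)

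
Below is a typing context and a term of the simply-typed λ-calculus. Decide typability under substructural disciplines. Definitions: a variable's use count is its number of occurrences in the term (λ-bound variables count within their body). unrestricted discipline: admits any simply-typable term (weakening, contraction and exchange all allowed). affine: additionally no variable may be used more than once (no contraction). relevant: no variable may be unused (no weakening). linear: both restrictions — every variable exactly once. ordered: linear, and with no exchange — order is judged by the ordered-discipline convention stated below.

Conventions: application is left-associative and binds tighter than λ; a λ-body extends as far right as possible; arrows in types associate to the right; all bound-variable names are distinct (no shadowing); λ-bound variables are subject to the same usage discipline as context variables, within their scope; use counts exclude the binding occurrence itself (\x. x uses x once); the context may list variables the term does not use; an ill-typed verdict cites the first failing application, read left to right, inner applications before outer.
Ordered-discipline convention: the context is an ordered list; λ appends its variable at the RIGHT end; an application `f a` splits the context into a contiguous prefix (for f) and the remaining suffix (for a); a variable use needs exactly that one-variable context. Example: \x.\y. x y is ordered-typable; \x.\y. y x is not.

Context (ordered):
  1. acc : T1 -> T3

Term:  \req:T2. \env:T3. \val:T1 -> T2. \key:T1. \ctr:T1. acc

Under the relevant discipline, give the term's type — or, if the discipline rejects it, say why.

not well-typed under relevant — unused: req, env, val, key, ctr — weakening required
variable uses: acc ×1; req (bound) ×0; env (bound) ×0; val (bound) ×0; key (bound) ×0; ctr (bound) ×0
uses in reading order: acc
typing: the term checks, with type T2 -> T3 -> (T1 -> T2) -> T1 -> T1 -> T1 -> T3
all disciplines: ordered ✗ | linear ✗ | affine ✓ | relevant ✗ | unrestricted ✓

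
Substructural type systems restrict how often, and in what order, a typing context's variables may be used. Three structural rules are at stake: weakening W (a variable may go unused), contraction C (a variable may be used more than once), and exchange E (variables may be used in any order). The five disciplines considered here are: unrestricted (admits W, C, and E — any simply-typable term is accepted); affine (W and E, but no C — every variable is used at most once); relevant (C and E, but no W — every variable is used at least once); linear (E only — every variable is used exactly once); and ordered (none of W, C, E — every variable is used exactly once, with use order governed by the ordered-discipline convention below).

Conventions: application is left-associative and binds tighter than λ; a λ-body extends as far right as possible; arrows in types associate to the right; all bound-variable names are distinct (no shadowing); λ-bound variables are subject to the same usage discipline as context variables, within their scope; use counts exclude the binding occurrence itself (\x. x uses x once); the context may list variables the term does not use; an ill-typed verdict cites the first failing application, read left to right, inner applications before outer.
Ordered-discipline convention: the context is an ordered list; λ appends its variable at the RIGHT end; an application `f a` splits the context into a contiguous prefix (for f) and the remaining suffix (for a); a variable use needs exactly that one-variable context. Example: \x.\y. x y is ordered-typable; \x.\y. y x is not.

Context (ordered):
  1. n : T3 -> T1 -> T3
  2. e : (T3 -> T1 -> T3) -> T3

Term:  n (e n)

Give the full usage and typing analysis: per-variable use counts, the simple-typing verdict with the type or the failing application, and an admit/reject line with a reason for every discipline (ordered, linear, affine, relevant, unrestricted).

usage: n=2; e=1
left-to-right use order: n, e, n
typing: ✓ — T1 -> T3
ordered ✗ (needs contraction — n ×2)
linear ✗ (needs contraction — n ×2)
affine ✗ (needs contraction — n ×2)
relevant ✓ (none of n, e goes unused)
unrestricted ✓ (typability at T1 -> T3 is all that's needed)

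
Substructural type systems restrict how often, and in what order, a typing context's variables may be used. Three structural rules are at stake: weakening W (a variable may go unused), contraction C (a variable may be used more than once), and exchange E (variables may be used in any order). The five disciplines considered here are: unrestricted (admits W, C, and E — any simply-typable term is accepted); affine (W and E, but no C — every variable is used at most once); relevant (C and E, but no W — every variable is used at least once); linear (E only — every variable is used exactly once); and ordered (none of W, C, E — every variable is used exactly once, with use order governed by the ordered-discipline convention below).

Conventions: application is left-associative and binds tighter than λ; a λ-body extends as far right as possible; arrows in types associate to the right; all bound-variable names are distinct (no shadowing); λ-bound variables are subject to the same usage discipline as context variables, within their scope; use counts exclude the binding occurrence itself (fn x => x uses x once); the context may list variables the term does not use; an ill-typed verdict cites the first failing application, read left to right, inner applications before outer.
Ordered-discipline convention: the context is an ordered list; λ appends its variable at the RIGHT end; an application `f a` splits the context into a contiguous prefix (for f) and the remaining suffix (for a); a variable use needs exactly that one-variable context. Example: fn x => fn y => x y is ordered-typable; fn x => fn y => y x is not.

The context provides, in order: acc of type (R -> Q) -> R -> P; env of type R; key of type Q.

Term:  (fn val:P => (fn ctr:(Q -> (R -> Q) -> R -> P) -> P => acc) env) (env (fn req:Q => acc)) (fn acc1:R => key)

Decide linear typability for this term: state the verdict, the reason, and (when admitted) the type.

no — not simply typable
variable uses: acc: 2×, env: 2×, key: 1×, val (λ-bound): 0×, ctr (λ-bound): 0×, req (λ-bound): 0×, acc1 (λ-bound): 0×
order of uses: acc, env, env, acc, key
typing: ill-typed: a function awaiting (Q -> (R -> Q) -> R -> P) -> P gets R
summary: ordered ✗; linear ✗; affine ✗; relevant ✗; unrestricted ✗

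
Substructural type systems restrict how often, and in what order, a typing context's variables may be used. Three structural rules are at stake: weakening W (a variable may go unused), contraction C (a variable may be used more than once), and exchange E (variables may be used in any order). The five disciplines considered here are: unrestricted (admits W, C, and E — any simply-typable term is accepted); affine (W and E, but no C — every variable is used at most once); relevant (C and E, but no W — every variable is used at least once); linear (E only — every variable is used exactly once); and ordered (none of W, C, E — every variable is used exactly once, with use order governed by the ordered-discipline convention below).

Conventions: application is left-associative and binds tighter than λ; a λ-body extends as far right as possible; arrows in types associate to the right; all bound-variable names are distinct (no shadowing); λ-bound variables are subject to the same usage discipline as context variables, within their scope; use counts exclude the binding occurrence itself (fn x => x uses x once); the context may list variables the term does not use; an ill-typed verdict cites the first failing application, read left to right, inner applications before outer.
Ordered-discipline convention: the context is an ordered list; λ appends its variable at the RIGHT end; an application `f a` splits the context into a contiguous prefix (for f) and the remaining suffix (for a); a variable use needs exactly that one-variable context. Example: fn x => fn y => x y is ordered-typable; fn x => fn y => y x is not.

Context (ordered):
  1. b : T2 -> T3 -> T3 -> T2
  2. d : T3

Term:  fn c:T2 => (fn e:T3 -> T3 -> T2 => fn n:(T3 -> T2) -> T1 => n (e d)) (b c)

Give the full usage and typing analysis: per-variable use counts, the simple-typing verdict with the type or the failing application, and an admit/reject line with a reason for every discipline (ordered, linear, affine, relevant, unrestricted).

variable uses: b: 1×, d: 1×, c (λ-bound): 1×, e (λ-bound): 1×, n (λ-bound): 1×
left-to-right use order: n, e, d, b, c
typing: well-typed — term : T2 -> ((T3 -> T2) -> T1) -> T1
ordered ✗ (needs exchange: uses follow n, e, d, b, c)
linear ✓ (exactly-once usage across b, d, c, e, n)
affine ✓ (no duplicate uses among b, d, c, e, n)
relevant ✓ (every one of b, d, c, e, n appears)
unrestricted ✓ (type-checks (T2 -> ((T3 -> T2) -> T1) -> T1) and nothing is barred)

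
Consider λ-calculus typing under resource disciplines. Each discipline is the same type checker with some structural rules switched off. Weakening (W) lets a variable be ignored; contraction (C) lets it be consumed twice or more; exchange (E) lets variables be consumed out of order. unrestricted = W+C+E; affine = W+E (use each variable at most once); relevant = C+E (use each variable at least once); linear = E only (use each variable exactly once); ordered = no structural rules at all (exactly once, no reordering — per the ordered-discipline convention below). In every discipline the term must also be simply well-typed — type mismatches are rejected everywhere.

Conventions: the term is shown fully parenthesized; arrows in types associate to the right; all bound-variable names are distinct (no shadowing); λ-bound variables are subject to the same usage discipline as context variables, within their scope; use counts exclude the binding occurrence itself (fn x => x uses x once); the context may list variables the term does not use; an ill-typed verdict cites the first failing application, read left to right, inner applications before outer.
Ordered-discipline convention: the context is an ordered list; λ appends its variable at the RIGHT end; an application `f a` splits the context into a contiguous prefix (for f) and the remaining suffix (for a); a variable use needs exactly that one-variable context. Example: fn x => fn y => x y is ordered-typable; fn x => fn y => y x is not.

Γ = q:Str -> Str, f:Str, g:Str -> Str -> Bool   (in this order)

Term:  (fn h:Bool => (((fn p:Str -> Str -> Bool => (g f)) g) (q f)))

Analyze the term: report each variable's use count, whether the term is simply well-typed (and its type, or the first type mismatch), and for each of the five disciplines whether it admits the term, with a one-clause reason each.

variable uses: q: 1; f: 2; g: 2; h [bound]: 0; p [bound]: 0
use order (left to right): g, f, g, q, f
typing: well-typed — term : Bool -> Bool
ordered: ✗ — needs contraction — f ×2, g ×2; h, p never used (weakening)
linear: ✗ — needs contraction — f ×2, g ×2; h, p never used (weakening)
affine: ✗ — needs contraction — f ×2, g ×2
relevant: ✗ — h, p never used (weakening)
unrestricted: ✓ — type-checks (Bool -> Bool) and nothing is barred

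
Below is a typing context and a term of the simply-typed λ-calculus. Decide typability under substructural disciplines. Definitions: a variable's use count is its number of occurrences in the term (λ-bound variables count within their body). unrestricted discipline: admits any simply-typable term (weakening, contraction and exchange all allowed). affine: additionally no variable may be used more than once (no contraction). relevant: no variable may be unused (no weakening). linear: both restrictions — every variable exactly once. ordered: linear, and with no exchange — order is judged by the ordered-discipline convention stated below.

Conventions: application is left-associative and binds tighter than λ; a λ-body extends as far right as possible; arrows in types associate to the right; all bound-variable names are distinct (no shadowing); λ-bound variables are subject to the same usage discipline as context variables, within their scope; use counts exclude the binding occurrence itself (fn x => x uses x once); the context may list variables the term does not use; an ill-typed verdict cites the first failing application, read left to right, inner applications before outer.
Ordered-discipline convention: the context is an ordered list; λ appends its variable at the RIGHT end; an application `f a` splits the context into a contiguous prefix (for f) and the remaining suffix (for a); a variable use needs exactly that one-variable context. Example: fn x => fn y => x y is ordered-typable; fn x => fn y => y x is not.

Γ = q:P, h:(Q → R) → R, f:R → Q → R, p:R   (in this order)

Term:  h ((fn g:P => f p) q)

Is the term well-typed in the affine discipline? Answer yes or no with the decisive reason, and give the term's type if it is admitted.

yes — at most one use each (q, h, f, p, g); term : R
variable uses: q=1, h=1, f=1, p=1, g [bound]=0
order of uses: h, f, p, q
typing: ✓ — R
per-discipline verdicts: ordered ✗, linear ✗, affine ✓, relevant ✗, unrestricted ✓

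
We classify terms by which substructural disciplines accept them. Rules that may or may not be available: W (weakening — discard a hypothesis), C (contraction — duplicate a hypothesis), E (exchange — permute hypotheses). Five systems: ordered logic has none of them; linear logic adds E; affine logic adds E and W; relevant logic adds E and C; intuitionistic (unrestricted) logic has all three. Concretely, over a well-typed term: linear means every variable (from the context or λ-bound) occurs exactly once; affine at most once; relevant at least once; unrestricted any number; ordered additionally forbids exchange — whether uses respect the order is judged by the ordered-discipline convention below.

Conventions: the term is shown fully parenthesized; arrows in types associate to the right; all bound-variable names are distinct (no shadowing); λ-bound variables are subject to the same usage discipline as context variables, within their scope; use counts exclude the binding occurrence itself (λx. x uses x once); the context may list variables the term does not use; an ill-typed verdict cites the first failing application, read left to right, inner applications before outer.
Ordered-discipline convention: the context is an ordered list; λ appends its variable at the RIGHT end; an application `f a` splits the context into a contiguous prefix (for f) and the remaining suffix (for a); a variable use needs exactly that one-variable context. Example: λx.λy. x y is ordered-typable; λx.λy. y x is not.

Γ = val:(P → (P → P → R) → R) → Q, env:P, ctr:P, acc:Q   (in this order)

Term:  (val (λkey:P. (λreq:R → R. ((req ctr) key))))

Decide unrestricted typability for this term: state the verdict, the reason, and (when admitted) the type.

no — fails simple typing
usage: val=1, env=0, ctr=1, acc=0, key (bound)=1, req (bound)=1
uses in reading order: val, req, ctr, key
typing: ill-typed: argument of type P where R is required
all disciplines: ordered ✗; linear ✗; affine ✗; relevant ✗; unrestricted ✗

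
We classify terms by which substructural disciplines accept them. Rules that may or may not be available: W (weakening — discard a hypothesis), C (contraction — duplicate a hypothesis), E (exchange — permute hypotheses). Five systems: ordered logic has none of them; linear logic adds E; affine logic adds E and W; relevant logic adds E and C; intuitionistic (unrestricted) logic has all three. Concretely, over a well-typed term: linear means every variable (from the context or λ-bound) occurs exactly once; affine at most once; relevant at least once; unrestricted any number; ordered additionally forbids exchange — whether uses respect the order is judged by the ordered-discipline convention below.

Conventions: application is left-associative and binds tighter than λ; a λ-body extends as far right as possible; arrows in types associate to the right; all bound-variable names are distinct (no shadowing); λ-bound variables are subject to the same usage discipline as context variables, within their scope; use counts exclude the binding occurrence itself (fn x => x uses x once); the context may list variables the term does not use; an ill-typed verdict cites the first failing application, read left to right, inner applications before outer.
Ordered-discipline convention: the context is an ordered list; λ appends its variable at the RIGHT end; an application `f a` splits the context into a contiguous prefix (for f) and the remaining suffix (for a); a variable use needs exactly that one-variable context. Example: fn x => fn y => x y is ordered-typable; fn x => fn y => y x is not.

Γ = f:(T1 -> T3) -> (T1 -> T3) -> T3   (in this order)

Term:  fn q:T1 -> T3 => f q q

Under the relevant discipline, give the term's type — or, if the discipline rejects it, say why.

term : (T1 -> T3) -> T3
usage: f: 1×; q (bound): 2×
use order (left to right): f, q, q
typing: well-typed — term : (T1 -> T3) -> T3
across the five disciplines: ordered ✗ | linear ✗ | affine ✗ | relevant ✓ | unrestricted ✓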